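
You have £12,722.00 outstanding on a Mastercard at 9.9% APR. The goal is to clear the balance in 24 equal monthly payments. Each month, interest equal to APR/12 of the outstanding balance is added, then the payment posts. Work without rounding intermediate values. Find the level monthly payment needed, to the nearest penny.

£586.47

Monthly rate r = 9.9%/12 = 0.825% = 0.00825.
Level-payment amortization: P = B₀·r / (1 − (1+r)^(−n)) = 12722.00·0.00825 / (1 − 1.00825^(−24)).
Denominator 1 − (1+r)^(−24) = 0.178963502.
P = 104.957 / 0.178963502 ≈ 586.47.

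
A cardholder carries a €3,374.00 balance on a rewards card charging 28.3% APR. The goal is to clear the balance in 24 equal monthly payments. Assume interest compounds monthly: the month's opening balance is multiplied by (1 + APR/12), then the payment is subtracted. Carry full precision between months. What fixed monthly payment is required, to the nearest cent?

Monthly rate r = 28.3%/12 = 2.35833% = 0.0235833.
Level-payment amortization: P = B₀·r / (1 − (1+r)^(−n)) = 3374.00·0.0235833 / (1 − 1.02358^(−24)).
Denominator 1 − (1+r)^(−24) = 0.428464698.
P = 79.5702 / 0.428464698 ≈ 185.71.

€185.71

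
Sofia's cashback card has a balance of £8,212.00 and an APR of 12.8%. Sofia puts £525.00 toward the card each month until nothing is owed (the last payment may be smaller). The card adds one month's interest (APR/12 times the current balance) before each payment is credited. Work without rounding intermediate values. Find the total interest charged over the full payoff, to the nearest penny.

Monthly rate r = 12.8%/12 = 1.06667% = 0.0106667.
Payoff takes n = ⌈−ln(1 − rB₀/P)/ln(1+r)⌉ = ⌈17.204⌉ = 18 payments; the last is £107.57.
Total paid = 17·£525.00 + £107.57 = £9,032.57.
Total interest = total paid − principal = £9,032.57 − £8,212.00 = £820.57.

£820.57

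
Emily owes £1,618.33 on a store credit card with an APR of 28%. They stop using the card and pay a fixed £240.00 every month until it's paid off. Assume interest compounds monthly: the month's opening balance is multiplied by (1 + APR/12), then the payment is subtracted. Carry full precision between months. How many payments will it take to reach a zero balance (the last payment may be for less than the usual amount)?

Monthly rate r = 28%/12 = 2.33333% = 0.0233333.
Recurrence: B ← B·(1+r) − £240.00.
Month 1: interest £37.76; balance after payment £1,416.09.
Month 2: interest £33.04; balance after payment £1,209.13.
Closed form: n = −ln(1 − rB₀/P)/ln(1+r) = −ln(0.84266)/ln(1.02333) ≈ 7.422, so the balance reaches zero during payment 8.

8 months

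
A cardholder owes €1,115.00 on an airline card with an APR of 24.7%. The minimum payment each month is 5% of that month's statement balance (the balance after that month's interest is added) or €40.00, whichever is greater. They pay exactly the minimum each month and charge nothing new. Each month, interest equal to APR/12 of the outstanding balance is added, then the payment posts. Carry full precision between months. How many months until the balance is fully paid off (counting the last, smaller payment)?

37 months

Monthly rate r = 24.7%/12 = 2.05833% = 0.0205833.
While 5% of the post-interest balance exceeds €40.00, each month B ← (B·(1+r))·(1 − 0.05), i.e. B shrinks by the factor (1+r)·0.95 = 0.96955.
This holds for months 1–12. Entering month 13 the balance is €769.38; 5% of the post-interest balance is now below €40.00, so the flat €40.00 minimum applies from here.
From month 13 a fixed €40.00 at rate r clears €769.38 in 25 more payments. Total: 12 + 25 = 37 months.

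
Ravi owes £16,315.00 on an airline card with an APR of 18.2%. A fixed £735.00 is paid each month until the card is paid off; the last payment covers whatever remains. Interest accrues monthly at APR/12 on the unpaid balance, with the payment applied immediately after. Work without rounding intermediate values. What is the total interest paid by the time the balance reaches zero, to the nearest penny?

£3,728.35

Monthly rate r = 18.2%/12 = 1.51667% = 0.0151667.
Payoff takes n = ⌈−ln(1 − rB₀/P)/ln(1+r)⌉ = ⌈27.268⌉ = 28 payments; the last is £198.35.
Total paid = 27·£735.00 + £198.35 = £20,043.35.
Total interest = total paid − principal = £20,043.35 − £16,315.00 = £3,728.35.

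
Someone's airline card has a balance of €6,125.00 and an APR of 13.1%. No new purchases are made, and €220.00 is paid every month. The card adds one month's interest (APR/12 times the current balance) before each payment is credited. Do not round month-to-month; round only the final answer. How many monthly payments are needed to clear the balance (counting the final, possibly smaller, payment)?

34 payments

Monthly rate r = 13.1%/12 = 1.09167% = 0.0109167.
Recurrence: B ← B·(1+r) − €220.00.
Month 1: interest €66.86; balance after payment €5,971.86.
Month 2: interest €65.19; balance after payment €5,817.06.
Closed form: n = −ln(1 − rB₀/P)/ln(1+r) = −ln(0.69607)/ln(1.01092) ≈ 33.369, so the balance reaches zero during payment 34.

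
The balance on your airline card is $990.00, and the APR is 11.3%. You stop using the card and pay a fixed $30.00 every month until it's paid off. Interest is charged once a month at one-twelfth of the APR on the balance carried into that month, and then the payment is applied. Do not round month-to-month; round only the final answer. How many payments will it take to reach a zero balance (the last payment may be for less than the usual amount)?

Monthly rate r = 11.3%/12 = 0.941667% = 0.00941667.
Recurrence: B ← B·(1+r) − $30.00.
Month 1: interest $9.32; balance after payment $969.32.
Month 2: interest $9.13; balance after payment $948.45.
Closed form: n = −ln(1 − rB₀/P)/ln(1+r) = −ln(0.68925)/ln(1.00942) ≈ 39.706, so the balance reaches zero during payment 40.

40 months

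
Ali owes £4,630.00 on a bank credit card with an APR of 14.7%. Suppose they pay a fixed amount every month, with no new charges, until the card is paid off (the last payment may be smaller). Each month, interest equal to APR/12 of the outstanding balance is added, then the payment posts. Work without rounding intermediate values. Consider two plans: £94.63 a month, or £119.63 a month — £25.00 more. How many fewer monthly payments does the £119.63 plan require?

23 fewer payments

Monthly rate r = 14.7%/12 = 1.225% = 0.01225.
At £94.63/mo: n = ⌈−ln(1 − rB₀/P)/ln(1+r)⌉ = 76 payments (last £11.92); total interest = total paid − £4,630.00 = £2,479.17.
At £119.63/mo: 53 payments (last £93.75); total interest £1,684.51.
Payments saved = 76 − 53 = 23.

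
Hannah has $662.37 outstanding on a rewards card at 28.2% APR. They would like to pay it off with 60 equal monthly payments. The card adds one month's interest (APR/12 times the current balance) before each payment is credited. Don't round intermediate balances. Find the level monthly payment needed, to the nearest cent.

$20.70

Monthly rate r = 28.2%/12 = 2.35% = 0.0235.
Level-payment amortization: P = B₀·r / (1 − (1+r)^(−n)) = 662.37·0.0235 / (1 − 1.0235^(−60)).
Denominator 1 − (1+r)^(−60) = 0.751841486.
P = 15.5657 / 0.751841486 ≈ 20.70.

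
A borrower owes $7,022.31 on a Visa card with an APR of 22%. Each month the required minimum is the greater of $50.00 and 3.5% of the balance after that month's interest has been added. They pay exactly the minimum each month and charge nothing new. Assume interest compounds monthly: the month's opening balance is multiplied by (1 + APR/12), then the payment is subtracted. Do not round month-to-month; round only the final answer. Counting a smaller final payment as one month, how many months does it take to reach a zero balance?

133 months

Monthly rate r = 22%/12 = 1.83333% = 0.0183333.
While 3.5% of the post-interest balance exceeds $50.00, each month B ← (B·(1+r))·(1 − 0.035), i.e. B shrinks by the factor (1+r)·0.965 = 0.98269.
This holds for months 1–93. Entering month 94 the balance is $1,384.48; 3.5% of the post-interest balance is now below $50.00, so the flat $50.00 minimum applies from here.
From month 94 a fixed $50.00 at rate r clears $1,384.48 in 40 more payments. Total: 93 + 40 = 133 months.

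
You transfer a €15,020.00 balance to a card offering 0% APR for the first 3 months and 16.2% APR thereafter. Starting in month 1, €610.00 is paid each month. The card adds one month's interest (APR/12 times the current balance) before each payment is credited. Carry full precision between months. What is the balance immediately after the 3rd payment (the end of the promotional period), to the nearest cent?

€13,190.00

Promo months 1–3 at r₀ = 0%/12 = 0; months 4+ at r₁ = 16.2%/12 = 0.0135.
After month 3 (no interest yet): B = €15,020.00 − 3·€610.00 = €13,190.00.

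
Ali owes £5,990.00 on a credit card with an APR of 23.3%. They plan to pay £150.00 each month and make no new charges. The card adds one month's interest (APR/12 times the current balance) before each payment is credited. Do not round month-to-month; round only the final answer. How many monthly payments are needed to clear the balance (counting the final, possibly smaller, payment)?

Monthly rate r = 23.3%/12 = 1.94167% = 0.0194167.
Recurrence: B ← B·(1+r) − £150.00.
Month 1: interest £116.31; balance after payment £5,956.31.
Month 2: interest £115.65; balance after payment £5,921.96.
Closed form: n = −ln(1 − rB₀/P)/ln(1+r) = −ln(0.22463)/ln(1.01942) ≈ 77.653, so the balance reaches zero during payment 78.

78 payments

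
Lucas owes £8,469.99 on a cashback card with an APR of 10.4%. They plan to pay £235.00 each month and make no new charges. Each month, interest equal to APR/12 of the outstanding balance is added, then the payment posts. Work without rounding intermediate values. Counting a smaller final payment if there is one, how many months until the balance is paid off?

44 payments

Monthly rate r = 10.4%/12 = 0.866667% = 0.00866667.
Recurrence: B ← B·(1+r) − £235.00.
Month 1: interest £73.41; balance after payment £8,308.40.
Month 2: interest £72.01; balance after payment £8,145.40.
Closed form: n = −ln(1 − rB₀/P)/ln(1+r) = −ln(0.68763)/ln(1.00867) ≈ 43.399, so the balance reaches zero during payment 44.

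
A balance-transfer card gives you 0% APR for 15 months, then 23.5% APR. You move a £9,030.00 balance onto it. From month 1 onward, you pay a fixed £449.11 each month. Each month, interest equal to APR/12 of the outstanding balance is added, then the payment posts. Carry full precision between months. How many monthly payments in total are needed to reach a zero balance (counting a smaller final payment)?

Promo months 1–15 at r₀ = 0%/12 = 0; months 16+ at r₁ = 23.5%/12 = 0.0195833.
After month 15 (no interest yet): B = £9,030.00 − 15·£449.11 = £2,293.35.
Then at r₁ with £449.11/mo: n₂ = −ln(1 − r₁·B/P)/ln(1+r₁) ≈ 5.43 → 6 more payments.

21 months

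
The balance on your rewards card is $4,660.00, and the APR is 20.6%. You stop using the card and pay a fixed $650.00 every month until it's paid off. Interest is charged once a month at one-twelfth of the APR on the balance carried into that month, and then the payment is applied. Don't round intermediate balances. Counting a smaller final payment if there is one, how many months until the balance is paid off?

Monthly rate r = 20.6%/12 = 1.71667% = 0.0171667.
Recurrence: B ← B·(1+r) − $650.00.
Month 1: interest $80.00; balance after payment $4,090.00.
Month 2: interest $70.21; balance after payment $3,510.21.
Closed form: n = −ln(1 − rB₀/P)/ln(1+r) = −ln(0.87693)/ln(1.01717) ≈ 7.716, so the balance reaches zero during payment 8.

8 payments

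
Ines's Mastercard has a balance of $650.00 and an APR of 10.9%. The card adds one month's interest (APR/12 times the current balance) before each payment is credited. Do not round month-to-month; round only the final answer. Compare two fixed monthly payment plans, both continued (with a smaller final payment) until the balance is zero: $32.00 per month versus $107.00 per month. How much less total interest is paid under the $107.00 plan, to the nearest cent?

$50.08

Monthly rate r = 10.9%/12 = 0.908333% = 0.00908333.
At $32.00/mo: n = ⌈−ln(1 − rB₀/P)/ln(1+r)⌉ = 23 payments (last $17.83); total interest = total paid − $650.00 = $71.83.
At $107.00/mo: 7 payments (last $29.75); total interest $21.75.
Interest saved = $71.83 − $21.75 = $50.08.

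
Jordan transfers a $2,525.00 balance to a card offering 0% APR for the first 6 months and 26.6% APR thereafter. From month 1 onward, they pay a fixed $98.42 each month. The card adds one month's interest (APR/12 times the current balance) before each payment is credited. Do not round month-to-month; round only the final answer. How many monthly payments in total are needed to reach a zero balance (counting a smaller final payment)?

Promo months 1–6 at r₀ = 0%/12 = 0; months 7+ at r₁ = 26.6%/12 = 0.0221667.
After month 6 (no interest yet): B = $2,525.00 − 6·$98.42 = $1,934.48.
Then at r₁ with $98.42/mo: n₂ = −ln(1 − r₁·B/P)/ln(1+r₁) ≈ 26.10 → 27 more payments.

33 months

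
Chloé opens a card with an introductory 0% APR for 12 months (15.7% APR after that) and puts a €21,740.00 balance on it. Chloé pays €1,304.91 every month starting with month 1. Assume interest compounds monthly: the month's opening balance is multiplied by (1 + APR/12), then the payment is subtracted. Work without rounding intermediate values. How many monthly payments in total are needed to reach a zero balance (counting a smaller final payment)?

17 payments

Promo months 1–12 at r₀ = 0%/12 = 0; months 13+ at r₁ = 15.7%/12 = 0.0130833.
After month 12 (no interest yet): B = €21,740.00 − 12·€1,304.91 = €6,081.08.
Then at r₁ with €1,304.91/mo: n₂ = −ln(1 − r₁·B/P)/ln(1+r₁) ≈ 4.84 → 5 more payments.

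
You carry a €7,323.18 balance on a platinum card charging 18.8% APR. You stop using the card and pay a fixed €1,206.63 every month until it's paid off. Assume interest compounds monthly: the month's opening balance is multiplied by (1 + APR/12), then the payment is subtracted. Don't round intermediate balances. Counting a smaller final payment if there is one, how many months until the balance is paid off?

Monthly rate r = 18.8%/12 = 1.56667% = 0.0156667.
Recurrence: B ← B·(1+r) − €1,206.63.
Month 1: interest €114.73; balance after payment €6,231.28.
Month 2: interest €97.62; balance after payment €5,122.27.
Closed form: n = −ln(1 − rB₀/P)/ln(1+r) = −ln(0.90492)/ln(1.01567) ≈ 6.427, so the balance reaches zero during payment 7.

7 months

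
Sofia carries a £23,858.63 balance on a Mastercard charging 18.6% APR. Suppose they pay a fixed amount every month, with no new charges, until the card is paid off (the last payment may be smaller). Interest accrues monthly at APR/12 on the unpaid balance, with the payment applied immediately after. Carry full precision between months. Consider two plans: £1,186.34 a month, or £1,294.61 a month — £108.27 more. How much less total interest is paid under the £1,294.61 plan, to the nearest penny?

£500.33

Monthly rate r = 18.6%/12 = 1.55% = 0.0155.
At £1,186.34/mo: n = ⌈−ln(1 − rB₀/P)/ln(1+r)⌉ = 25 payments (last £342.52); total interest = total paid − £23,858.63 = £4,956.05.
At £1,294.61/mo: 22 payments (last £1,127.54); total interest £4,455.72.
Interest saved = £4,956.05 − £4,455.72 = £500.33.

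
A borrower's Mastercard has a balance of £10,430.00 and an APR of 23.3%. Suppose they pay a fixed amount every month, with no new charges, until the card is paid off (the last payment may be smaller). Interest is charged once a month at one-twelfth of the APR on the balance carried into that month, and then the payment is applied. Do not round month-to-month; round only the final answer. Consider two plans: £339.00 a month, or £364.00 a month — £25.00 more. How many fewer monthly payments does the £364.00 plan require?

5 fewer payments

Monthly rate r = 23.3%/12 = 1.94167% = 0.0194167.
At £339.00/mo: n = ⌈−ln(1 − rB₀/P)/ln(1+r)⌉ = 48 payments (last £105.67); total interest = total paid − £10,430.00 = £5,608.67.
At £364.00/mo: 43 payments (last £96.51); total interest £4,954.51.
Payments saved = 48 − 43 = 5.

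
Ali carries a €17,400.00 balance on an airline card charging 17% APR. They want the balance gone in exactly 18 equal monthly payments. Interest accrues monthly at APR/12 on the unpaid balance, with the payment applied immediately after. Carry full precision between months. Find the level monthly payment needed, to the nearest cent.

€1,101.94

Monthly rate r = 17%/12 = 1.41667% = 0.0141667.
Level-payment amortization: P = B₀·r / (1 − (1+r)^(−n)) = 17400.00·0.0141667 / (1 − 1.01417^(−18)).
Denominator 1 − (1+r)^(−18) = 0.223695648.
P = 246.5 / 0.223695648 ≈ 1101.94.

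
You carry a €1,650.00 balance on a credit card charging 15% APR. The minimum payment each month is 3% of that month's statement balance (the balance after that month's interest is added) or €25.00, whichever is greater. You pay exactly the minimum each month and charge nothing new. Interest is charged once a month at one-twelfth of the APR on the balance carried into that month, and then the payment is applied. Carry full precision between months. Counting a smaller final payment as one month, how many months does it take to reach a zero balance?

Monthly rate r = 15%/12 = 1.25% = 0.0125.
While 3% of the post-interest balance exceeds €25.00, each month B ← (B·(1+r))·(1 − 0.03), i.e. B shrinks by the factor (1+r)·0.97 = 0.98212.
This holds for months 1–39. Entering month 40 the balance is €816.56; 3% of the post-interest balance is now below €25.00, so the flat €25.00 minimum applies from here.
From month 40 a fixed €25.00 at rate r clears €816.56 in 43 more payments. Total: 39 + 43 = 82 months.

82 months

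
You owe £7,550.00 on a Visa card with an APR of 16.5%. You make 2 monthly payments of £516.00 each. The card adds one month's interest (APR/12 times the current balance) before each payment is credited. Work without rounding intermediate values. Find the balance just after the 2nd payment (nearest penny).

£6,719.96

Monthly rate r = 16.5%/12 = 1.375% = 0.01375.
Each month: B ← B·(1+r) − £516.00.
Month 1: interest £103.81; balance after payment £7,137.81.
Month 2: interest £98.14; balance after payment £6,719.96.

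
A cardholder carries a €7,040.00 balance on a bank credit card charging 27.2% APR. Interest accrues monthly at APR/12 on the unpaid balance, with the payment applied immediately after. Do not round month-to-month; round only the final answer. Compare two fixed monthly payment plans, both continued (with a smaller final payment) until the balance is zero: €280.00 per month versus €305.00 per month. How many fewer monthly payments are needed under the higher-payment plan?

4 fewer payments

Monthly rate r = 27.2%/12 = 2.26667% = 0.0226667.
At €280.00/mo: n = ⌈−ln(1 − rB₀/P)/ln(1+r)⌉ = 38 payments (last €181.18); total interest = total paid − €7,040.00 = €3,501.18.
At €305.00/mo: 34 payments (last €13.63); total interest €3,038.63.
Payments saved = 38 − 34 = 4.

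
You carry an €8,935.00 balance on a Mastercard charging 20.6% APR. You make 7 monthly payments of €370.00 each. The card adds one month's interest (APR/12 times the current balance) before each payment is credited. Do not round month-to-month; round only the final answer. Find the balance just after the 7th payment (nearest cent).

Monthly rate r = 20.6%/12 = 1.71667% = 0.0171667.
Each month: B ← B·(1+r) − €370.00.
Month 1: interest €153.38; balance after payment €8,718.38.
Month 2: interest €149.67; balance after payment €8,498.05.
Month 3: interest €145.88; balance after payment €8,273.93.
Month 4: interest €142.04; balance after payment €8,045.97.
Month 5: interest €138.12; balance after payment €7,814.09.
Month 6: interest €134.14; balance after payment €7,578.23.
Month 7: interest €130.09; balance after payment €7,338.33.

€7,338.33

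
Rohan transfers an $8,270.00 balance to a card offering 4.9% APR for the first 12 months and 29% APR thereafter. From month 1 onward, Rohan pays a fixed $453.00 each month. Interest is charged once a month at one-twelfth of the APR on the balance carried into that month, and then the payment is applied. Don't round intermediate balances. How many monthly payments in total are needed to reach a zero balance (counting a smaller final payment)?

Promo months 1–12 at r₀ = 4.9%/12 = 0.00408333; months 13+ at r₁ = 29%/12 = 0.0241667.
After month 12: iterate B ← B·(1+r₀) − $453.00 for 12 months → $3,124.70.
Then at r₁ with $453.00/mo: n₂ = −ln(1 − r₁·B/P)/ln(1+r₁) ≈ 7.64 → 8 more payments.

20 months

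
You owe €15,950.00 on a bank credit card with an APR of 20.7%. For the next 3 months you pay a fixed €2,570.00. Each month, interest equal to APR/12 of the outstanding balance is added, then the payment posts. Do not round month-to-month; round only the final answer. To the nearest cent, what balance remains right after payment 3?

Monthly rate r = 20.7%/12 = 1.725% = 0.01725.
Each month: B ← B·(1+r) − €2,570.00.
Month 1: interest €275.14; balance after payment €13,655.14.
Month 2: interest €235.55; balance after payment €11,320.69.
Month 3: interest €195.28; balance after payment €8,945.97.

€8,945.97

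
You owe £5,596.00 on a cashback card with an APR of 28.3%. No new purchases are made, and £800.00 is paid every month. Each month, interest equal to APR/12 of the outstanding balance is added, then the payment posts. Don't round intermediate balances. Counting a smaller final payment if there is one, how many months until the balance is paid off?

8 payments

Monthly rate r = 28.3%/12 = 2.35833% = 0.0235833.
Recurrence: B ← B·(1+r) − £800.00.
Month 1: interest £131.97; balance after payment £4,927.97.
Month 2: interest £116.22; balance after payment £4,244.19.
Closed form: n = −ln(1 − rB₀/P)/ln(1+r) = −ln(0.83503)/ln(1.02358) ≈ 7.734, so the balance reaches zero during payment 8.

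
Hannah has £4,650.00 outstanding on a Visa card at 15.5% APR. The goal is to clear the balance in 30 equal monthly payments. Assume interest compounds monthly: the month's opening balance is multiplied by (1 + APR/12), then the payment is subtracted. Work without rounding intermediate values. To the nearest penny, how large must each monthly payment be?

£187.95

Monthly rate r = 15.5%/12 = 1.29167% = 0.0129167.
Level-payment amortization: P = B₀·r / (1 − (1+r)^(−n)) = 4650.00·0.0129167 / (1 − 1.01292^(−30)).
Denominator 1 − (1+r)^(−30) = 0.319562115.
P = 60.0625 / 0.319562115 ≈ 187.95.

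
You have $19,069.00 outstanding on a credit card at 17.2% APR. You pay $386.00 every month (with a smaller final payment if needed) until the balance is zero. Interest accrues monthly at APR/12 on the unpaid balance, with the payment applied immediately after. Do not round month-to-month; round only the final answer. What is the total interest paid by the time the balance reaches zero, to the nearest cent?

Monthly rate r = 17.2%/12 = 1.43333% = 0.0143333.
Payoff takes n = ⌈−ln(1 − rB₀/P)/ln(1+r)⌉ = ⌈86.519⌉ = 87 payments; the last is $201.12.
Total paid = 86·$386.00 + $201.12 = $33,397.12.
Total interest = total paid − principal = $33,397.12 − $19,069.00 = $14,328.12.

$14,328.12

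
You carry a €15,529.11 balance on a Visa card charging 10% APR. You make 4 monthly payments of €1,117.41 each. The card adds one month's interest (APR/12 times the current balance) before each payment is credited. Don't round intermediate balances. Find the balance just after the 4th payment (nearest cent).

€11,527.43

Monthly rate r = 10%/12 = 0.833333% = 0.00833333.
Each month: B ← B·(1+r) − €1,117.41.
Month 1: interest €129.41; balance after payment €14,541.11.
Month 2: interest €121.18; balance after payment €13,544.88.
Month 3: interest €112.87; balance after payment €12,540.34.
Month 4: interest €104.50; balance after payment €11,527.43.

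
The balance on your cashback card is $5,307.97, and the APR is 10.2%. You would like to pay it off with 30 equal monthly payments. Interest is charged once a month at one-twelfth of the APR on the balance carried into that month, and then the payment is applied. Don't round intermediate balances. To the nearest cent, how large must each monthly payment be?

Monthly rate r = 10.2%/12 = 0.85% = 0.0085.
Level-payment amortization: P = B₀·r / (1 − (1+r)^(−n)) = 5307.97·0.0085 / (1 − 1.0085^(−30)).
Denominator 1 − (1+r)^(−30) = 0.224247965.
P = 45.1177 / 0.224247965 ≈ 201.20.

$201.20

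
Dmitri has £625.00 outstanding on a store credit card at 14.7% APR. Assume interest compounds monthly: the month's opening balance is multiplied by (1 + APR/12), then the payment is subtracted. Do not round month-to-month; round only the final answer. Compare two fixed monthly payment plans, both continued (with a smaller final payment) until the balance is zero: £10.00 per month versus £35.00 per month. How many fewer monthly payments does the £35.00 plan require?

99 fewer payments

Monthly rate r = 14.7%/12 = 1.225% = 0.01225.
At £10.00/mo: n = ⌈−ln(1 − rB₀/P)/ln(1+r)⌉ = 120 payments (last £1.60); total interest = total paid − £625.00 = £566.60.
At £35.00/mo: 21 payments (last £9.67); total interest £84.67.
Payments saved = 120 − 21 = 99.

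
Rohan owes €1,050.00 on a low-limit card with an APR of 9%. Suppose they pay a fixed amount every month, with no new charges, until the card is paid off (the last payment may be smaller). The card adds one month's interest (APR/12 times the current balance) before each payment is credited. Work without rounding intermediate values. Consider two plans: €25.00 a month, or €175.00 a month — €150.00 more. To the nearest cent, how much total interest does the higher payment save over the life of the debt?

€187.40

Monthly rate r = 9%/12 = 0.75% = 0.0075.
At €25.00/mo: n = ⌈−ln(1 − rB₀/P)/ln(1+r)⌉ = 51 payments (last €15.87); total interest = total paid − €1,050.00 = €215.87.
At €175.00/mo: 7 payments (last €28.47); total interest €28.47.
Interest saved = €215.87 − €28.47 = €187.40.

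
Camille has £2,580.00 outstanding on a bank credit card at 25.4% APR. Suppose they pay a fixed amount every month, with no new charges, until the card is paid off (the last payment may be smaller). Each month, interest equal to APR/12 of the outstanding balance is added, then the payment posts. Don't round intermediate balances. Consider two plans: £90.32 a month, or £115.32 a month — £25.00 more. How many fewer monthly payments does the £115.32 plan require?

14 fewer payments

Monthly rate r = 25.4%/12 = 2.11667% = 0.0211667.
At £90.32/mo: n = ⌈−ln(1 − rB₀/P)/ln(1+r)⌉ = 45 payments (last £27.43); total interest = total paid − £2,580.00 = £1,421.51.
At £115.32/mo: 31 payments (last £73.12); total interest £952.72.
Payments saved = 45 − 31 = 14.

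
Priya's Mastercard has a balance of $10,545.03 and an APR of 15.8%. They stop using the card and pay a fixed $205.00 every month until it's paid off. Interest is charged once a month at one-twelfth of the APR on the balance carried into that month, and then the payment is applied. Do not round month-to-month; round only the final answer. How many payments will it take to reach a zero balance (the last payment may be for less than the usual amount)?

Monthly rate r = 15.8%/12 = 1.31667% = 0.0131667.
Recurrence: B ← B·(1+r) − $205.00.
Month 1: interest $138.84; balance after payment $10,478.87.
Month 2: interest $137.97; balance after payment $10,411.84.
Closed form: n = −ln(1 − rB₀/P)/ln(1+r) = −ln(0.32272)/ln(1.01317) ≈ 86.461, so the balance reaches zero during payment 87.

87 payments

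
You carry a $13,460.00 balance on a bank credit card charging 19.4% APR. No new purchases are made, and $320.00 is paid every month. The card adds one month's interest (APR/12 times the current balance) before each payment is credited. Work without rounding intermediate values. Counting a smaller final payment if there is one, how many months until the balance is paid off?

72 months

Monthly rate r = 19.4%/12 = 1.61667% = 0.0161667.
Recurrence: B ← B·(1+r) − $320.00.
Month 1: interest $217.60; balance after payment $13,357.60.
Month 2: interest $215.95; balance after payment $13,253.55.
Closed form: n = −ln(1 − rB₀/P)/ln(1+r) = −ln(0.31999)/ln(1.01617) ≈ 71.051, so the balance reaches zero during payment 72.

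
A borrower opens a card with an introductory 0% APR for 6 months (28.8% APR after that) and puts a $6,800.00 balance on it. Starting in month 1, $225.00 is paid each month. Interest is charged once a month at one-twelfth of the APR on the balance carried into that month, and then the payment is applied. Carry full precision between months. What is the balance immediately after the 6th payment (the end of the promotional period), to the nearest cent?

Promo months 1–6 at r₀ = 0%/12 = 0; months 7+ at r₁ = 28.8%/12 = 0.024.
After month 6 (no interest yet): B = $6,800.00 − 6·$225.00 = $5,450.00.

$5,450.00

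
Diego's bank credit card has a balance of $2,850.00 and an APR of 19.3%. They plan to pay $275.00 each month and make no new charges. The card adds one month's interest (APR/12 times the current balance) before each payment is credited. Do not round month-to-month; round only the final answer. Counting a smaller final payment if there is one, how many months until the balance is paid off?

Monthly rate r = 19.3%/12 = 1.60833% = 0.0160833.
Recurrence: B ← B·(1+r) − $275.00.
Month 1: interest $45.84; balance after payment $2,620.84.
Month 2: interest $42.15; balance after payment $2,387.99.
Closed form: n = −ln(1 − rB₀/P)/ln(1+r) = −ln(0.83332)/ln(1.01608) ≈ 11.428, so the balance reaches zero during payment 12.

12 months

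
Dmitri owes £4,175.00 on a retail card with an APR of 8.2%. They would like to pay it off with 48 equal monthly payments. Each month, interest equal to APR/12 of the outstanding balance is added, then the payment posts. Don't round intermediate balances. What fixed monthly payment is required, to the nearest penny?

£102.32

Monthly rate r = 8.2%/12 = 0.683333% = 0.00683333.
Level-payment amortization: P = B₀·r / (1 − (1+r)^(−n)) = 4175.00·0.00683333 / (1 − 1.00683^(−48)).
Denominator 1 − (1+r)^(−48) = 0.278832904.
P = 28.5292 / 0.278832904 ≈ 102.32.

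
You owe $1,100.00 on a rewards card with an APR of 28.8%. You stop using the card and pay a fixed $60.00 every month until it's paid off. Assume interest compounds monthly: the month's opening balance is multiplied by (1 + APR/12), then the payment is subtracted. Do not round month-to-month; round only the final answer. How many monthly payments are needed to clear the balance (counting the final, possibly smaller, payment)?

Monthly rate r = 28.8%/12 = 2.4% = 0.024.
Recurrence: B ← B·(1+r) − $60.00.
Month 1: interest $26.40; balance after payment $1,066.40.
Month 2: interest $25.59; balance after payment $1,031.99.
Closed form: n = −ln(1 − rB₀/P)/ln(1+r) = −ln(0.56)/ln(1.024) ≈ 24.448, so the balance reaches zero during payment 25.

25 payments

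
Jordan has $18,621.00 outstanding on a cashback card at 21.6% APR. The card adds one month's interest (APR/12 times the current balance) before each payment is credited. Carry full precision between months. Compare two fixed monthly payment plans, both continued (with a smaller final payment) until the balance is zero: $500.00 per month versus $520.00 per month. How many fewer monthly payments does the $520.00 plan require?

Monthly rate r = 21.6%/12 = 1.8% = 0.018.
At $500.00/mo: n = ⌈−ln(1 − rB₀/P)/ln(1+r)⌉ = 63 payments (last $103.51); total interest = total paid − $18,621.00 = $12,482.51.
At $520.00/mo: 58 payments (last $511.92); total interest $11,530.92.
Payments saved = 63 − 58 = 5.

5 fewer payments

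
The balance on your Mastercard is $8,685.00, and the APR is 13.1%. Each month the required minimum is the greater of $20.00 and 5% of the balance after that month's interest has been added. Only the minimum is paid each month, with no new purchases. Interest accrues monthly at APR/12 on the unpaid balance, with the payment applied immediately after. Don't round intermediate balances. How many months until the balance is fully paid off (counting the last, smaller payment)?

Monthly rate r = 13.1%/12 = 1.09167% = 0.0109167.
While 5% of the post-interest balance exceeds $20.00, each month B ← (B·(1+r))·(1 − 0.05), i.e. B shrinks by the factor (1+r)·0.95 = 0.96037.
This holds for months 1–77. Entering month 78 the balance is $385.98; 5% of the post-interest balance is now below $20.00, so the flat $20.00 minimum applies from here.
From month 78 a fixed $20.00 at rate r clears $385.98 in 22 more payments. Total: 77 + 22 = 99 months.

99 months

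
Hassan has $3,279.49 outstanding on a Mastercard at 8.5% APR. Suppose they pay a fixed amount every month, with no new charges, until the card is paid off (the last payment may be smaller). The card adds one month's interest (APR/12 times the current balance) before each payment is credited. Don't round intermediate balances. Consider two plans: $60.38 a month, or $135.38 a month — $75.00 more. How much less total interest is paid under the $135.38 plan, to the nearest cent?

Monthly rate r = 8.5%/12 = 0.708333% = 0.00708333.
At $60.38/mo: n = ⌈−ln(1 − rB₀/P)/ln(1+r)⌉ = 69 payments (last $48.95); total interest = total paid − $3,279.49 = $875.30.
At $135.38/mo: 27 payments (last $90.80); total interest $331.19.
Interest saved = $875.30 − $331.19 = $544.11.

$544.11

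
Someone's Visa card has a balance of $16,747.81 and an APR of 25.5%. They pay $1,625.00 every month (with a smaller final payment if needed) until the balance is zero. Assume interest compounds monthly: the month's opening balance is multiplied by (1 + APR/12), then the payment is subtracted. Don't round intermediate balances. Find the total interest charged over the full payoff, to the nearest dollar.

Monthly rate r = 25.5%/12 = 2.125% = 0.02125.
Payoff takes n = ⌈−ln(1 − rB₀/P)/ln(1+r)⌉ = ⌈11.756⌉ = 12 payments; the last is $1,231.26.
Total paid = 11·$1,625.00 + $1,231.26 = $19,106.26.
Total interest = total paid − principal = $19,106.26 − $16,747.81 = $2,358.45.

$2,358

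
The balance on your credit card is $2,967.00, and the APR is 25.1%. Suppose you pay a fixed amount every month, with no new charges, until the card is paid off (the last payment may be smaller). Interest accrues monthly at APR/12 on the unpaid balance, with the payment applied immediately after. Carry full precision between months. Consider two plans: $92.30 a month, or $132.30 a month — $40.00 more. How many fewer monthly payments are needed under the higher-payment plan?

Monthly rate r = 25.1%/12 = 2.09167% = 0.0209167.
At $92.30/mo: n = ⌈−ln(1 − rB₀/P)/ln(1+r)⌉ = 54 payments (last $83.56); total interest = total paid − $2,967.00 = $2,008.46.
At $132.30/mo: 31 payments (last $77.81); total interest $1,079.81.
Payments saved = 54 − 31 = 23.

23 fewer payments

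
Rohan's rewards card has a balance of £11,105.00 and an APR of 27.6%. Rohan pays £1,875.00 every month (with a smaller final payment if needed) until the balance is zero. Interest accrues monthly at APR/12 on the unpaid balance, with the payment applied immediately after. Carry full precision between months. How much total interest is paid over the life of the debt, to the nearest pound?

£975

Monthly rate r = 27.6%/12 = 2.3% = 0.023.
Payoff takes n = ⌈−ln(1 − rB₀/P)/ln(1+r)⌉ = ⌈6.440⌉ = 7 payments; the last is £829.96.
Total paid = 6·£1,875.00 + £829.96 = £12,079.96.
Total interest = total paid − principal = £12,079.96 − £11,105.00 = £974.96.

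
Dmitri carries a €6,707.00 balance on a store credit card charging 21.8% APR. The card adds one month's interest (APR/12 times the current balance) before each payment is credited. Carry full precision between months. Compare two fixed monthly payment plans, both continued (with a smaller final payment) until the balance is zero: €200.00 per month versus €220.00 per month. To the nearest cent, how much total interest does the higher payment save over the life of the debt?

Monthly rate r = 21.8%/12 = 1.81667% = 0.0181667.
At €200.00/mo: n = ⌈−ln(1 − rB₀/P)/ln(1+r)⌉ = 53 payments (last €38.27); total interest = total paid − €6,707.00 = €3,731.27.
At €220.00/mo: 45 payments (last €182.46); total interest €3,155.46.
Interest saved = €3,731.27 − €3,155.46 = €575.81.

€575.81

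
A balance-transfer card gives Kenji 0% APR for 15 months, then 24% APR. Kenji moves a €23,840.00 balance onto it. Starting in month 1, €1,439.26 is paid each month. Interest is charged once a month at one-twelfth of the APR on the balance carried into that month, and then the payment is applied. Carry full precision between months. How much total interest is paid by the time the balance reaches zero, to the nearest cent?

Promo months 1–15 at r₀ = 0%/12 = 0; months 16+ at r₁ = 24%/12 = 0.02.
After month 15 (no interest yet): B = €23,840.00 − 15·€1,439.26 = €2,251.10.
Then at r₁ with €1,439.26/mo: n₂ = −ln(1 − r₁·B/P)/ln(1+r₁) ≈ 1.60 → 2 more payments.
Total paid = 16·€1,439.26 + €874.00 = €23,902.16; interest = €23,902.16 − €23,840.00 = €62.16.

€62.16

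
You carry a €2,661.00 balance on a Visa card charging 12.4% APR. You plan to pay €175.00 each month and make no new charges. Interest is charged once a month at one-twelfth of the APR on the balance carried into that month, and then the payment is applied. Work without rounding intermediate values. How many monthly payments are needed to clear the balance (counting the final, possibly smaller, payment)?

Monthly rate r = 12.4%/12 = 1.03333% = 0.0103333.
Recurrence: B ← B·(1+r) − €175.00.
Month 1: interest €27.50; balance after payment €2,513.50.
Month 2: interest €25.97; balance after payment €2,364.47.
Closed form: n = −ln(1 − rB₀/P)/ln(1+r) = −ln(0.84287)/ln(1.01033) ≈ 16.628, so the balance reaches zero during payment 17.

17 months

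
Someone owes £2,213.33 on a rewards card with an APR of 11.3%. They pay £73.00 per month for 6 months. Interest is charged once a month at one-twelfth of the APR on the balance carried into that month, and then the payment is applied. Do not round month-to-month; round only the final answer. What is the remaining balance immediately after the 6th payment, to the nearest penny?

Monthly rate r = 11.3%/12 = 0.941667% = 0.00941667.
Each month: B ← B·(1+r) − £73.00.
Month 1: interest £20.84; balance after payment £2,161.17.
Month 2: interest £20.35; balance after payment £2,108.52.
Month 3: interest £19.86; balance after payment £2,055.38.
Month 4: interest £19.35; balance after payment £2,001.73.
Month 5: interest £18.85; balance after payment £1,947.58.
Month 6: interest £18.34; balance after payment £1,892.92.

£1,892.92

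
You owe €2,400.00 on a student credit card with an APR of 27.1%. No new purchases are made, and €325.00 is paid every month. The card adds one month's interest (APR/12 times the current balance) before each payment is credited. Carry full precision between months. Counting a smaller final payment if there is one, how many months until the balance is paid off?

Monthly rate r = 27.1%/12 = 2.25833% = 0.0225833.
Recurrence: B ← B·(1+r) − €325.00.
Month 1: interest €54.20; balance after payment €2,129.20.
Month 2: interest €48.08; balance after payment €1,852.28.
Closed form: n = −ln(1 − rB₀/P)/ln(1+r) = −ln(0.83323)/ln(1.02258) ≈ 8.170, so the balance reaches zero during payment 9.

9 payments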